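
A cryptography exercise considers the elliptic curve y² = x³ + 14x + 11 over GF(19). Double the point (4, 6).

tangent at (4, 6): λ = (3·4² + 14)/(2·6) ≡ 5/12. 12⁻¹ ≡ 8 (mod 19), so λ ≡ 5·8 ≡ 2.
  x = λ² - 4 - 4 = 4 - 8 ≡ 15; y = λ·(4 - 15) - 6 ≡ 10. → (15, 10)

(15, 10)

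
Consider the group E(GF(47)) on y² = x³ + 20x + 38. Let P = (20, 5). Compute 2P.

(39, 27)

tangent at (20, 5): λ = (3·20² + 20)/(2·5) ≡ 45/10. 10⁻¹ ≡ 33 (mod 47) since 10·33 = 330 ≡ 1, so λ ≡ 45·33 ≡ 28.
  x = λ² - 20 - 20 = 784 - 40 ≡ 39; y = λ·(20 - 39) - 5 ≡ 27. → (39, 27)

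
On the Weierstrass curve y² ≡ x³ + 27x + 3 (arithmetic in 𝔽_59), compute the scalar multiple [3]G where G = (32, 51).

(57, 0)

Repeated addition: build up to 3G.
2G: tangent at (32, 51): λ = (3·32² + 27)/(2·51) ≡ 31/43. 43⁻¹ ≡ 11 (mod 59), so λ ≡ 31·11 ≡ 46.
  x = λ² - 32 - 32 = 2116 - 64 ≡ 46; y = λ·(32 - 46) - 51 ≡ 13. → (46, 13)
3G: (46, 13) + (32, 51). λ = (51 - 13)/(32 - 46) ≡ 38/45 mod 59. 45⁻¹ ≡ 21 (mod 59) since 45·21 = 945 ≡ 1, so λ ≡ 31.
  x = λ² - 46 - 32 = 961 - 78 ≡ 57; y = λ·(46 - 57) - 13 ≡ 0. → (57, 0)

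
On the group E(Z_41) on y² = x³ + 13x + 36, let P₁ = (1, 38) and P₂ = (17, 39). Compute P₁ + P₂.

(1, 38) + (17, 39). λ = (39 - 38)/(17 - 1) ≡ 1/16 mod 41. 16⁻¹ ≡ 18 (mod 41), so λ ≡ 18.
  x = λ² - 1 - 17 = 324 - 18 ≡ 19; y = λ·(1 - 19) - 38 ≡ 7. → (19, 7)

(19, 7)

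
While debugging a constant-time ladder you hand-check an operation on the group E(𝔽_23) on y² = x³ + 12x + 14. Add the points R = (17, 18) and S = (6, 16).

(17, 18) + (6, 16). λ = (16 - 18)/(6 - 17) ≡ 21/12 mod 23. 12⁻¹ ≡ 2 (mod 23) since 12·2 = 24 ≡ 1, so λ ≡ 19.
  x = λ² - 17 - 6 = 361 - 23 ≡ 16; y = λ·(17 - 16) - 18 ≡ 1. → (16, 1)

(16, 1)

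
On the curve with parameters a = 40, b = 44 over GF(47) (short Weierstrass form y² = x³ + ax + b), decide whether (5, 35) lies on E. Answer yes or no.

y² = 35² ≡ 3; x³ + 40x + 44 = 369 ≡ 40 (mod 47). 3 ≠ 40.

no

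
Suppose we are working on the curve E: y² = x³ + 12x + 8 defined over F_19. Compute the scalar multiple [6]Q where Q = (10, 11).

(13, 10)

Repeated addition: build up to 6Q.
2Q: tangent at (10, 11): λ = (3·10² + 12)/(2·11) ≡ 8/3. 3⁻¹ ≡ 13 (mod 19) since 3·13 = 39 ≡ 1, so λ ≡ 8·13 ≡ 9.
  x = λ² - 10 - 10 = 81 - 20 ≡ 4; y = λ·(10 - 4) - 11 ≡ 5. → (4, 5)
3Q: (4, 5) + (10, 11). λ = (11 - 5)/(10 - 4) ≡ 6/6 mod 19. 6⁻¹ ≡ 16 (mod 19) since 6·16 = 96 ≡ 1, so λ ≡ 1.
  x = λ² - 4 - 10 = 1 - 14 ≡ 6; y = λ·(4 - 6) - 5 ≡ 12. → (6, 12)
4Q: (6, 12) + (10, 11). λ = (11 - 12)/(10 - 6) ≡ 18/4 mod 19. 4⁻¹ ≡ 5 (mod 19) since 4·5 = 20 ≡ 1, so λ ≡ 14.
  x = λ² - 6 - 10 = 196 - 16 ≡ 9; y = λ·(6 - 9) - 12 ≡ 3. → (9, 3)
5Q: (9, 3) + (10, 11). λ = (11 - 3)/(10 - 9) ≡ 8/1 mod 19. 1⁻¹ ≡ 1 (mod 19) since 1·1 = 1 ≡ 1, so λ ≡ 8.
  x = λ² - 9 - 10 = 64 - 19 ≡ 7; y = λ·(9 - 7) - 3 ≡ 13. → (7, 13)
6Q: (7, 13) + (10, 11). λ = (11 - 13)/(10 - 7) ≡ 17/3 mod 19. 3⁻¹ ≡ 13 (mod 19) since 3·13 = 39 ≡ 1, so λ ≡ 12.
  x = λ² - 7 - 10 = 144 - 17 ≡ 13; y = λ·(7 - 13) - 13 ≡ 10. → (13, 10)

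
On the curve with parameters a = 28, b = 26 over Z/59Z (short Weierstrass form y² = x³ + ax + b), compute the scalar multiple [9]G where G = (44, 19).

Repeated addition: build up to 9G.
2G: tangent at (44, 19): λ = (3·44² + 28)/(2·19) ≡ 54/38. 38⁻¹ ≡ 14 (mod 59) since 38·14 = 532 ≡ 1, so λ ≡ 54·14 ≡ 48.
  x = λ² - 44 - 44 = 2304 - 88 ≡ 33; y = λ·(44 - 33) - 19 ≡ 37. → (33, 37)
3G: (33, 37) + (44, 19). λ = (19 - 37)/(44 - 33) ≡ 41/11 mod 59. 11⁻¹ ≡ 43 (mod 59), so λ ≡ 52.
  x = λ² - 33 - 44 = 2704 - 77 ≡ 31; y = λ·(33 - 31) - 37 ≡ 8. → (31, 8)
4G: (31, 8) + (44, 19). λ = (19 - 8)/(44 - 31) ≡ 11/13 mod 59. 13⁻¹ ≡ 50 (mod 59) since 13·50 = 650 ≡ 1, so λ ≡ 19.
  x = λ² - 31 - 44 = 361 - 75 ≡ 50; y = λ·(31 - 50) - 8 ≡ 44. → (50, 44)
5G: (50, 44) + (44, 19). λ = (19 - 44)/(44 - 50) ≡ 34/53 mod 59. 53⁻¹ ≡ 49 (mod 59), so λ ≡ 14.
  x = λ² - 50 - 44 = 196 - 94 ≡ 43; y = λ·(50 - 43) - 44 ≡ 54. → (43, 54)
6G: (43, 54) + (44, 19). λ = (19 - 54)/(44 - 43) ≡ 24/1 mod 59. 1⁻¹ ≡ 1 (mod 59) since 1·1 = 1 ≡ 1, so λ ≡ 24.
  x = λ² - 43 - 44 = 576 - 87 ≡ 17; y = λ·(43 - 17) - 54 ≡ 39. → (17, 39)
7G: (17, 39) + (44, 19). λ = (19 - 39)/(44 - 17) ≡ 39/27 mod 59. 27⁻¹ ≡ 35 (mod 59) since 27·35 = 945 ≡ 1, so λ ≡ 8.
  x = λ² - 17 - 44 = 64 - 61 ≡ 3; y = λ·(17 - 3) - 39 ≡ 14. → (3, 14)
8G: (3, 14) + (44, 19). λ = (19 - 14)/(44 - 3) ≡ 5/41 mod 59. 41⁻¹ ≡ 36 (mod 59), so λ ≡ 3.
  x = λ² - 3 - 44 = 9 - 47 ≡ 21; y = λ·(3 - 21) - 14 ≡ 50. → (21, 50)
9G: (21, 50) + (44, 19). λ = (19 - 50)/(44 - 21) ≡ 28/23 mod 59. 23⁻¹ ≡ 18 (mod 59), so λ ≡ 32.
  x = λ² - 21 - 44 = 1024 - 65 ≡ 15; y = λ·(21 - 15) - 50 ≡ 24. → (15, 24)

(15, 24)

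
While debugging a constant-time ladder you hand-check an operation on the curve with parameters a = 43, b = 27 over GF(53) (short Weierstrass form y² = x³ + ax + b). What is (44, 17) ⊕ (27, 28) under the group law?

(44, 17) + (27, 28). λ = (28 - 17)/(27 - 44) ≡ 11/36 mod 53. 36⁻¹ ≡ 28 (mod 53) since 36·28 = 1008 ≡ 1, so λ ≡ 43.
  x = λ² - 44 - 27 = 1849 - 71 ≡ 29; y = λ·(44 - 29) - 17 ≡ 45. → (29, 45)

(29, 45)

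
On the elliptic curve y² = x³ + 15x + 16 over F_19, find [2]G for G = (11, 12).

(4, 8)

tangent at (11, 12): λ = (3·11² + 15)/(2·12) ≡ 17/5. 5⁻¹ ≡ 4 (mod 19) since 5·4 = 20 ≡ 1, so λ ≡ 17·4 ≡ 11.
  x = λ² - 11 - 11 = 121 - 22 ≡ 4; y = λ·(11 - 4) - 12 ≡ 8. → (4, 8)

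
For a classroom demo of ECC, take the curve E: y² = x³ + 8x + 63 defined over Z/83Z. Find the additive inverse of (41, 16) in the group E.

-(41, 16) = (41, -16 mod 83) = (41, 67).

(41, 67)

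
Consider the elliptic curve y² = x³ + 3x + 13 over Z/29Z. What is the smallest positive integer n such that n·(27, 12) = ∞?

5

2P: tangent at (27, 12): λ = (3·27² + 3)/(2·12) ≡ 15/24. 24⁻¹ ≡ 23 (mod 29) since 24·23 = 552 ≡ 1, so λ ≡ 15·23 ≡ 26.
  x = λ² - 27 - 27 = 676 - 54 ≡ 13; y = λ·(27 - 13) - 12 ≡ 4. → (13, 4)
3P: (13, 4) + (27, 12). λ = (12 - 4)/(27 - 13) ≡ 8/14 mod 29. 14⁻¹ ≡ 27 (mod 29) since 14·27 = 378 ≡ 1, so λ ≡ 13.
  x = λ² - 13 - 27 = 169 - 40 ≡ 13; y = λ·(13 - 13) - 4 ≡ 25. → (13, 25)
4P: (13, 25) + (27, 12). λ = (12 - 25)/(27 - 13) ≡ 16/14 mod 29. 14⁻¹ ≡ 27 (mod 29), so λ ≡ 26.
  x = λ² - 13 - 27 = 676 - 40 ≡ 27; y = λ·(13 - 27) - 25 ≡ 17. → (27, 17)
5P: (27, 17) + (27, 12): same x and y₁ ≡ -y₂, so the sum is ∞.
5P = ∞, so the order is 5.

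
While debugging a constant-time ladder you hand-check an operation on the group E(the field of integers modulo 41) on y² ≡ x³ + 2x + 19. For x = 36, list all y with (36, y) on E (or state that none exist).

x³ + 2x + 19 = 46747 ≡ 7 (mod 41).
7 is a non-residue mod 41; no y exists.

none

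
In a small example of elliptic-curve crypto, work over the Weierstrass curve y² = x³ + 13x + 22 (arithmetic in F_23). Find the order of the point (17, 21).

11

2P: tangent at (17, 21): λ = (3·17² + 13)/(2·21) ≡ 6/19. 19⁻¹ ≡ 17 (mod 23), so λ ≡ 6·17 ≡ 10.
  x = λ² - 17 - 17 = 100 - 34 ≡ 20; y = λ·(17 - 20) - 21 ≡ 18. → (20, 18)
3P: (20, 18) + (17, 21). λ = (21 - 18)/(17 - 20) ≡ 3/20 mod 23. 20⁻¹ ≡ 15 (mod 23), so λ ≡ 22.
  x = λ² - 20 - 17 = 484 - 37 ≡ 10; y = λ·(20 - 10) - 18 ≡ 18. → (10, 18)
4P: (10, 18) + (17, 21). λ = (21 - 18)/(17 - 10) ≡ 3/7 mod 23. 7⁻¹ ≡ 10 (mod 23), so λ ≡ 7.
  x = λ² - 10 - 17 = 49 - 27 ≡ 22; y = λ·(10 - 22) - 18 ≡ 13. → (22, 13)
5P: (22, 13) + (17, 21). λ = (21 - 13)/(17 - 22) ≡ 8/18 mod 23. 18⁻¹ ≡ 9 (mod 23) since 18·9 = 162 ≡ 1, so λ ≡ 3.
  x = λ² - 22 - 17 = 9 - 39 ≡ 16; y = λ·(22 - 16) - 13 ≡ 5. → (16, 5)
6P: (16, 5) + (17, 21). λ = (21 - 5)/(17 - 16) ≡ 16/1 mod 23. 1⁻¹ ≡ 1 (mod 23), so λ ≡ 16.
  x = λ² - 16 - 17 = 256 - 33 ≡ 16; y = λ·(16 - 16) - 5 ≡ 18. → (16, 18)
7P: (16, 18) + (17, 21). λ = (21 - 18)/(17 - 16) ≡ 3/1 mod 23. 1⁻¹ ≡ 1 (mod 23), so λ ≡ 3.
  x = λ² - 16 - 17 = 9 - 33 ≡ 22; y = λ·(16 - 22) - 18 ≡ 10. → (22, 10)
8P: (22, 10) + (17, 21). λ = (21 - 10)/(17 - 22) ≡ 11/18 mod 23. 18⁻¹ ≡ 9 (mod 23), so λ ≡ 7.
  x = λ² - 22 - 17 = 49 - 39 ≡ 10; y = λ·(22 - 10) - 10 ≡ 5. → (10, 5)
9P: (10, 5) + (17, 21). λ = (21 - 5)/(17 - 10) ≡ 16/7 mod 23. 7⁻¹ ≡ 10 (mod 23) since 7·10 = 70 ≡ 1, so λ ≡ 22.
  x = λ² - 10 - 17 = 484 - 27 ≡ 20; y = λ·(10 - 20) - 5 ≡ 5. → (20, 5)
10P: (20, 5) + (17, 21). λ = (21 - 5)/(17 - 20) ≡ 16/20 mod 23. 20⁻¹ ≡ 15 (mod 23), so λ ≡ 10.
  x = λ² - 20 - 17 = 100 - 37 ≡ 17; y = λ·(20 - 17) - 5 ≡ 2. → (17, 2)
11P: (17, 2) + (17, 21): same x and y₁ ≡ -y₂, so the sum is the point at infinity.
11P = the point at infinity, so the order is 11.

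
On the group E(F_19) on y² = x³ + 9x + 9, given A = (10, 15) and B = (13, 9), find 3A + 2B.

(2, 4)

First 3A:
Repeated addition: build up to 3A.
2A: tangent at (10, 15): λ = (3·10² + 9)/(2·15) ≡ 5/11. 11⁻¹ ≡ 7 (mod 19), so λ ≡ 5·7 ≡ 16.
  x = λ² - 10 - 10 = 256 - 20 ≡ 8; y = λ·(10 - 8) - 15 ≡ 17. → (8, 17)
3A: (8, 17) + (10, 15). λ = (15 - 17)/(10 - 8) ≡ 17/2 mod 19. 2⁻¹ ≡ 10 (mod 19), so λ ≡ 18.
  x = λ² - 8 - 10 = 324 - 18 ≡ 2; y = λ·(8 - 2) - 17 ≡ 15. → (2, 15)
3A = (2, 15).
Next 2B:
Repeated addition: build up to 2B.
2B: tangent at (13, 9): λ = (3·13² + 9)/(2·9) ≡ 3/18. 18⁻¹ ≡ 18 (mod 19), so λ ≡ 3·18 ≡ 16.
  x = λ² - 13 - 13 = 256 - 26 ≡ 2; y = λ·(13 - 2) - 9 ≡ 15. → (2, 15)
2B = (2, 15).
Finally 3A + 2B:
tangent at (2, 15): λ = (3·2² + 9)/(2·15) ≡ 2/11. 11⁻¹ ≡ 7 (mod 19), so λ ≡ 2·7 ≡ 14.
  x = λ² - 2 - 2 = 196 - 4 ≡ 2; y = λ·(2 - 2) - 15 ≡ 4. → (2, 4)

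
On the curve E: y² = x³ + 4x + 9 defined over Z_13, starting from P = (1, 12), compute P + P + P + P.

(0, 10)

Repeated addition: build up to 4P.
2P: tangent at (1, 12): λ = (3·1² + 4)/(2·12) ≡ 7/11. 11⁻¹ ≡ 6 (mod 13) since 11·6 = 66 ≡ 1, so λ ≡ 7·6 ≡ 3.
  x = λ² - 1 - 1 = 9 - 2 ≡ 7; y = λ·(1 - 7) - 12 ≡ 9. → (7, 9)
3P: (7, 9) + (1, 12). λ = (12 - 9)/(1 - 7) ≡ 3/7 mod 13. 7⁻¹ ≡ 2 (mod 13), so λ ≡ 6.
  x = λ² - 7 - 1 = 36 - 8 ≡ 2; y = λ·(7 - 2) - 9 ≡ 8. → (2, 8)
4P: (2, 8) + (1, 12). λ = (12 - 8)/(1 - 2) ≡ 4/12 mod 13. 12⁻¹ ≡ 12 (mod 13) since 12·12 = 144 ≡ 1, so λ ≡ 9.
  x = λ² - 2 - 1 = 81 - 3 ≡ 0; y = λ·(2 - 0) - 8 ≡ 10. → (0, 10)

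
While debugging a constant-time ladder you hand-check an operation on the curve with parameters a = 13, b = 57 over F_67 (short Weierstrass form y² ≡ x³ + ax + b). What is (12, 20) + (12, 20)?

(38, 9)

tangent at (12, 20): λ = (3·12² + 13)/(2·20) ≡ 43/40. 40⁻¹ ≡ 62 (mod 67), so λ ≡ 43·62 ≡ 53.
  x = λ² - 12 - 12 = 2809 - 24 ≡ 38; y = λ·(12 - 38) - 20 ≡ 9. → (38, 9)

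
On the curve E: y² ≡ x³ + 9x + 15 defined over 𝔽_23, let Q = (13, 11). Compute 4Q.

(6, 3)

Double-and-add on 4 = (100)₂. Start with Q = (13, 11) for the leading 1-bit.
double: tangent at (13, 11): λ = (3·13² + 9)/(2·11) ≡ 10/22. 22⁻¹ ≡ 22 (mod 23) since 22·22 = 484 ≡ 1, so λ ≡ 10·22 ≡ 13.
  x = λ² - 13 - 13 = 169 - 26 ≡ 5; y = λ·(13 - 5) - 11 ≡ 1. → (5, 1)
double: tangent at (5, 1): λ = (3·5² + 9)/(2·1) ≡ 15/2. 2⁻¹ ≡ 12 (mod 23) since 2·12 = 24 ≡ 1, so λ ≡ 15·12 ≡ 19.
  x = λ² - 5 - 5 = 361 - 10 ≡ 6; y = λ·(5 - 6) - 1 ≡ 3. → (6, 3)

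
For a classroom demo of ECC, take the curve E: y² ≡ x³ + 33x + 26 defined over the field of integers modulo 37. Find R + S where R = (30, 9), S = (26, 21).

(27, 19)

(30, 9) + (26, 21). λ = (21 - 9)/(26 - 30) ≡ 12/33 mod 37. 33⁻¹ ≡ 9 (mod 37), so λ ≡ 34.
  x = λ² - 30 - 26 = 1156 - 56 ≡ 27; y = λ·(30 - 27) - 9 ≡ 19. → (27, 19)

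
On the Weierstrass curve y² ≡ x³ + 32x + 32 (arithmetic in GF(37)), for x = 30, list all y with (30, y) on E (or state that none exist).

x³ + 32x + 32 = 27992 ≡ 20 (mod 37).
20 is a non-residue mod 37; no y exists.

none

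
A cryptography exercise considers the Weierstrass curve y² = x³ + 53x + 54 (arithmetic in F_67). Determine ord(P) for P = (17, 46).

2P: tangent at (17, 46): λ = (3·17² + 53)/(2·46) ≡ 49/25. 25⁻¹ ≡ 59 (mod 67) since 25·59 = 1475 ≡ 1, so λ ≡ 49·59 ≡ 10.
  x = λ² - 17 - 17 = 100 - 34 ≡ 66; y = λ·(17 - 66) - 46 ≡ 0. → (66, 0)
3P: (66, 0) + (17, 46). λ = (46 - 0)/(17 - 66) ≡ 46/18 mod 67. 18⁻¹ ≡ 41 (mod 67), so λ ≡ 10.
  x = λ² - 66 - 17 = 100 - 83 ≡ 17; y = λ·(66 - 17) - 0 ≡ 21. → (17, 21)
4P: (17, 21) + (17, 46): same x and y₁ ≡ -y₂, so the sum is O.
4P = O, so the order is 4.

4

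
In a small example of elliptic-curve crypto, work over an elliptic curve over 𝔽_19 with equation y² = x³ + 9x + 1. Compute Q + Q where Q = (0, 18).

tangent at (0, 18): λ = (3·0² + 9)/(2·18) ≡ 9/17. 17⁻¹ ≡ 9 (mod 19), so λ ≡ 9·9 ≡ 5.
  x = λ² - 0 - 0 = 25 - 0 ≡ 6; y = λ·(0 - 6) - 18 ≡ 9. → (6, 9)

(6, 9)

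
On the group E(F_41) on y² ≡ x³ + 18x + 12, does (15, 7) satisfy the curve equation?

yes

y² = 7² ≡ 8; x³ + 18x + 12 = 3657 ≡ 8 (mod 41). 8 = 8.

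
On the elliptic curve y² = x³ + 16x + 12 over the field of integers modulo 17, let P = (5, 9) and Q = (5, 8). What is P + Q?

The two points share x = 5 and their y-coordinates satisfy 9 + 8 ≡ 0 (mod 17), so they are inverses. Their sum is the point at infinity.

O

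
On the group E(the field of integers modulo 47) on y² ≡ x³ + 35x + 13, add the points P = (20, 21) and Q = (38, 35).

(25, 43)

(20, 21) + (38, 35). λ = (35 - 21)/(38 - 20) ≡ 14/18 mod 47. 18⁻¹ ≡ 34 (mod 47), so λ ≡ 6.
  x = λ² - 20 - 38 = 36 - 58 ≡ 25; y = λ·(20 - 25) - 21 ≡ 43. → (25, 43)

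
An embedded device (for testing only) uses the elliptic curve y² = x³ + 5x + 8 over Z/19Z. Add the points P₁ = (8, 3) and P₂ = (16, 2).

(6, 11)

(8, 3) + (16, 2). λ = (2 - 3)/(16 - 8) ≡ 18/8 mod 19. 8⁻¹ ≡ 12 (mod 19) since 8·12 = 96 ≡ 1, so λ ≡ 7.
  x = λ² - 8 - 16 = 49 - 24 ≡ 6; y = λ·(8 - 6) - 3 ≡ 11. → (6, 11)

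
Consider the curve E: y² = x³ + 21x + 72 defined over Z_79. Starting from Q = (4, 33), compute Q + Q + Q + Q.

(41, 52)

Double-and-add on 4 = (100)₂. Start with Q = (4, 33) for the leading 1-bit.
double: tangent at (4, 33): λ = (3·4² + 21)/(2·33) ≡ 69/66. 66⁻¹ ≡ 6 (mod 79), so λ ≡ 69·6 ≡ 19.
  x = λ² - 4 - 4 = 361 - 8 ≡ 37; y = λ·(4 - 37) - 33 ≡ 51. → (37, 51)
double: tangent at (37, 51): λ = (3·37² + 21)/(2·51) ≡ 20/23. 23⁻¹ ≡ 55 (mod 79), so λ ≡ 20·55 ≡ 73.
  x = λ² - 37 - 37 = 5329 - 74 ≡ 41; y = λ·(37 - 41) - 51 ≡ 52. → (41, 52)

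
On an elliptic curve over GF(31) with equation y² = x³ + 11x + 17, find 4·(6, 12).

Write P = (6, 12).
Repeated addition: build up to 4P.
2P: tangent at (6, 12): λ = (3·6² + 11)/(2·12) ≡ 26/24. 24⁻¹ ≡ 22 (mod 31), so λ ≡ 26·22 ≡ 14.
  x = λ² - 6 - 6 = 196 - 12 ≡ 29; y = λ·(6 - 29) - 12 ≡ 7. → (29, 7)
3P: (29, 7) + (6, 12). λ = (12 - 7)/(6 - 29) ≡ 5/8 mod 31. 8⁻¹ ≡ 4 (mod 31), so λ ≡ 20.
  x = λ² - 29 - 6 = 400 - 35 ≡ 24; y = λ·(29 - 24) - 7 ≡ 0. → (24, 0)
4P: (24, 0) + (6, 12). λ = (12 - 0)/(6 - 24) ≡ 12/13 mod 31. 13⁻¹ ≡ 12 (mod 31), so λ ≡ 20.
  x = λ² - 24 - 6 = 400 - 30 ≡ 29; y = λ·(24 - 29) - 0 ≡ 24. → (29, 24)

(29, 24)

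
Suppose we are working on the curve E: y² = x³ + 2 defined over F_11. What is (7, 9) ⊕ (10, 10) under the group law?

(7, 9) + (10, 10). λ = (10 - 9)/(10 - 7) ≡ 1/3 mod 11. 3⁻¹ ≡ 4 (mod 11), so λ ≡ 4.
  x = λ² - 7 - 10 = 16 - 17 ≡ 10; y = λ·(7 - 10) - 9 ≡ 1. → (10, 1)

(10, 1)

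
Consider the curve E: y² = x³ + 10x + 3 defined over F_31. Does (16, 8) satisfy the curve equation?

y² = 8² ≡ 2; x³ + 10x + 3 = 4259 ≡ 12 (mod 31). 2 ≠ 12.

no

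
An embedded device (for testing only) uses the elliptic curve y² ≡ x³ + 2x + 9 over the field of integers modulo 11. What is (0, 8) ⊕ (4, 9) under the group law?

(5, 10)

(0, 8) + (4, 9). λ = (9 - 8)/(4 - 0) ≡ 1/4 mod 11. 4⁻¹ ≡ 3 (mod 11), so λ ≡ 3.
  x = λ² - 0 - 4 = 9 - 4 ≡ 5; y = λ·(0 - 5) - 8 ≡ 10. → (5, 10)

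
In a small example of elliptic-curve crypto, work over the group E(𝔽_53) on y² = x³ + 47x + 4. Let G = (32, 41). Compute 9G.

Repeated addition: build up to 9G.
2G: tangent at (32, 41): λ = (3·32² + 47)/(2·41) ≡ 45/29. 29⁻¹ ≡ 11 (mod 53) since 29·11 = 319 ≡ 1, so λ ≡ 45·11 ≡ 18.
  x = λ² - 32 - 32 = 324 - 64 ≡ 48; y = λ·(32 - 48) - 41 ≡ 42. → (48, 42)
3G: (48, 42) + (32, 41). λ = (41 - 42)/(32 - 48) ≡ 52/37 mod 53. 37⁻¹ ≡ 43 (mod 53) since 37·43 = 1591 ≡ 1, so λ ≡ 10.
  x = λ² - 48 - 32 = 100 - 80 ≡ 20; y = λ·(48 - 20) - 42 ≡ 26. → (20, 26)
4G: (20, 26) + (32, 41). λ = (41 - 26)/(32 - 20) ≡ 15/12 mod 53. 12⁻¹ ≡ 31 (mod 53) since 12·31 = 372 ≡ 1, so λ ≡ 41.
  x = λ² - 20 - 32 = 1681 - 52 ≡ 39; y = λ·(20 - 39) - 26 ≡ 43. → (39, 43)
5G: (39, 43) + (32, 41). λ = (41 - 43)/(32 - 39) ≡ 51/46 mod 53. 46⁻¹ ≡ 15 (mod 53), so λ ≡ 23.
  x = λ² - 39 - 32 = 529 - 71 ≡ 34; y = λ·(39 - 34) - 43 ≡ 19. → (34, 19)
6G: (34, 19) + (32, 41). λ = (41 - 19)/(32 - 34) ≡ 22/51 mod 53. 51⁻¹ ≡ 26 (mod 53) since 51·26 = 1326 ≡ 1, so λ ≡ 42.
  x = λ² - 34 - 32 = 1764 - 66 ≡ 2; y = λ·(34 - 2) - 19 ≡ 0. → (2, 0)
7G: (2, 0) + (32, 41). λ = (41 - 0)/(32 - 2) ≡ 41/30 mod 53. 30⁻¹ ≡ 23 (mod 53) since 30·23 = 690 ≡ 1, so λ ≡ 42.
  x = λ² - 2 - 32 = 1764 - 34 ≡ 34; y = λ·(2 - 34) - 0 ≡ 34. → (34, 34)
8G: (34, 34) + (32, 41). λ = (41 - 34)/(32 - 34) ≡ 7/51 mod 53. 51⁻¹ ≡ 26 (mod 53), so λ ≡ 23.
  x = λ² - 34 - 32 = 529 - 66 ≡ 39; y = λ·(34 - 39) - 34 ≡ 10. → (39, 10)
9G: (39, 10) + (32, 41). λ = (41 - 10)/(32 - 39) ≡ 31/46 mod 53. 46⁻¹ ≡ 15 (mod 53), so λ ≡ 41.
  x = λ² - 39 - 32 = 1681 - 71 ≡ 20; y = λ·(39 - 20) - 10 ≡ 27. → (20, 27)

(20, 27)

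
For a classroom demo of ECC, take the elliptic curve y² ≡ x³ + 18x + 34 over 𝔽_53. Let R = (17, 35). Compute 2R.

tangent at (17, 35): λ = (3·17² + 18)/(2·35) ≡ 37/17. 17⁻¹ ≡ 25 (mod 53), so λ ≡ 37·25 ≡ 24.
  x = λ² - 17 - 17 = 576 - 34 ≡ 12; y = λ·(17 - 12) - 35 ≡ 32. → (12, 32)

(12, 32)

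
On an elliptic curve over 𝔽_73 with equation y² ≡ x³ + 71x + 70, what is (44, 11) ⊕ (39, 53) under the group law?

(8, 37)

(44, 11) + (39, 53). λ = (53 - 11)/(39 - 44) ≡ 42/68 mod 73. 68⁻¹ ≡ 29 (mod 73) since 68·29 = 1972 ≡ 1, so λ ≡ 50.
  x = λ² - 44 - 39 = 2500 - 83 ≡ 8; y = λ·(44 - 8) - 11 ≡ 37. → (8, 37)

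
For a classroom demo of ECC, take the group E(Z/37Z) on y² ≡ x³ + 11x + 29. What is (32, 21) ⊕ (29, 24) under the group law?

(32, 21) + (29, 24). λ = (24 - 21)/(29 - 32) ≡ 3/34 mod 37. 34⁻¹ ≡ 12 (mod 37), so λ ≡ 36.
  x = λ² - 32 - 29 = 1296 - 61 ≡ 14; y = λ·(32 - 14) - 21 ≡ 35. → (14, 35)

(14, 35)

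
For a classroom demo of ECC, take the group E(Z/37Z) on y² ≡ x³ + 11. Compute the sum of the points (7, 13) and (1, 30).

(36, 26)

(7, 13) + (1, 30). λ = (30 - 13)/(1 - 7) ≡ 17/31 mod 37. 31⁻¹ ≡ 6 (mod 37), so λ ≡ 28.
  x = λ² - 7 - 1 = 784 - 8 ≡ 36; y = λ·(7 - 36) - 13 ≡ 26. → (36, 26)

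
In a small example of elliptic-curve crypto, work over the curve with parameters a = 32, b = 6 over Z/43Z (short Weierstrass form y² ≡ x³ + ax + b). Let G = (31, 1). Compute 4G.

(14, 4)

Repeated addition: build up to 4G.
2G: tangent at (31, 1): λ = (3·31² + 32)/(2·1) ≡ 34/2. 2⁻¹ ≡ 22 (mod 43), so λ ≡ 34·22 ≡ 17.
  x = λ² - 31 - 31 = 289 - 62 ≡ 12; y = λ·(31 - 12) - 1 ≡ 21. → (12, 21)
3G: (12, 21) + (31, 1). λ = (1 - 21)/(31 - 12) ≡ 23/19 mod 43. 19⁻¹ ≡ 34 (mod 43) since 19·34 = 646 ≡ 1, so λ ≡ 8.
  x = λ² - 12 - 31 = 64 - 43 ≡ 21; y = λ·(12 - 21) - 21 ≡ 36. → (21, 36)
4G: (21, 36) + (31, 1). λ = (1 - 36)/(31 - 21) ≡ 8/10 mod 43. 10⁻¹ ≡ 13 (mod 43), so λ ≡ 18.
  x = λ² - 21 - 31 = 324 - 52 ≡ 14; y = λ·(21 - 14) - 36 ≡ 4. → (14, 4)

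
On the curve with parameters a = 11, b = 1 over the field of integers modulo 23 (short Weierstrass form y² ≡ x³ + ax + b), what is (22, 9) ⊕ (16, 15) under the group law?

(22, 9) + (16, 15). λ = (15 - 9)/(16 - 22) ≡ 6/17 mod 23. 17⁻¹ ≡ 19 (mod 23) since 17·19 = 323 ≡ 1, so λ ≡ 22.
  x = λ² - 22 - 16 = 484 - 38 ≡ 9; y = λ·(22 - 9) - 9 ≡ 1. → (9, 1)

(9, 1)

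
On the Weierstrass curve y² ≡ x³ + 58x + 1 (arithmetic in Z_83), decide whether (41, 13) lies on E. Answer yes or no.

y² = 13² ≡ 3; x³ + 58x + 1 = 71300 ≡ 3 (mod 83). 3 = 3.

yes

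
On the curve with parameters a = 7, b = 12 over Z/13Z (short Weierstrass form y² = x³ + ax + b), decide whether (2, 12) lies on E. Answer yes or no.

y² = 12² ≡ 1; x³ + 7x + 12 = 34 ≡ 8 (mod 13). 1 ≠ 8.

no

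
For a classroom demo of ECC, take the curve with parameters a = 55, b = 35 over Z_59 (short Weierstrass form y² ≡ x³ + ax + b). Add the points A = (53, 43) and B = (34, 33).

(20, 52)

(53, 43) + (34, 33). λ = (33 - 43)/(34 - 53) ≡ 49/40 mod 59. 40⁻¹ ≡ 31 (mod 59), so λ ≡ 44.
  x = λ² - 53 - 34 = 1936 - 87 ≡ 20; y = λ·(53 - 20) - 43 ≡ 52. → (20, 52)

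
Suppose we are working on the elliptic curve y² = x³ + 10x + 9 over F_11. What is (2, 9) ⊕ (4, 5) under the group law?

(2, 9) + (4, 5). λ = (5 - 9)/(4 - 2) ≡ 7/2 mod 11. 2⁻¹ ≡ 6 (mod 11) since 2·6 = 12 ≡ 1, so λ ≡ 9.
  x = λ² - 2 - 4 = 81 - 6 ≡ 9; y = λ·(2 - 9) - 9 ≡ 5. → (9, 5)

(9, 5)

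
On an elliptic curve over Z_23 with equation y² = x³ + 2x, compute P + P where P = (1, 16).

(2, 9)

tangent at (1, 16): λ = (3·1² + 2)/(2·16) ≡ 5/9. 9⁻¹ ≡ 18 (mod 23), so λ ≡ 5·18 ≡ 21.
  x = λ² - 1 - 1 = 441 - 2 ≡ 2; y = λ·(1 - 2) - 16 ≡ 9. → (2, 9)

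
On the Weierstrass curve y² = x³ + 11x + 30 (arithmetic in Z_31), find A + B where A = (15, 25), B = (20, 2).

(6, 8)

(15, 25) + (20, 2). λ = (2 - 25)/(20 - 15) ≡ 8/5 mod 31. 5⁻¹ ≡ 25 (mod 31), so λ ≡ 14.
  x = λ² - 15 - 20 = 196 - 35 ≡ 6; y = λ·(15 - 6) - 25 ≡ 8. → (6, 8)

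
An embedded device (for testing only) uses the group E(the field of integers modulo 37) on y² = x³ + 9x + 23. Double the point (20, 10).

(24, 22)

tangent at (20, 10): λ = (3·20² + 9)/(2·10) ≡ 25/20. 20⁻¹ ≡ 13 (mod 37) since 20·13 = 260 ≡ 1, so λ ≡ 25·13 ≡ 29.
  x = λ² - 20 - 20 = 841 - 40 ≡ 24; y = λ·(20 - 24) - 10 ≡ 22. → (24, 22)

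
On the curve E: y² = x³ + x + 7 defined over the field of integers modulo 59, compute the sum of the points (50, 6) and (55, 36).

(49, 0)

(50, 6) + (55, 36). λ = (36 - 6)/(55 - 50) ≡ 30/5 mod 59. 5⁻¹ ≡ 12 (mod 59), so λ ≡ 6.
  x = λ² - 50 - 55 = 36 - 105 ≡ 49; y = λ·(50 - 49) - 6 ≡ 0. → (49, 0)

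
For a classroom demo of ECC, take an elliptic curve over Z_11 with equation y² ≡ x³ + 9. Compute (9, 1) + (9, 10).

O

The two points share x = 9 and their y-coordinates satisfy 1 + 10 ≡ 0 (mod 11), so they are inverses. Their sum is O.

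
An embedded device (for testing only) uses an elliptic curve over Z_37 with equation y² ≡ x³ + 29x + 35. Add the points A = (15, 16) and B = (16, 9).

(15, 16) + (16, 9). λ = (9 - 16)/(16 - 15) ≡ 30/1 mod 37. 1⁻¹ ≡ 1 (mod 37) since 1·1 = 1 ≡ 1, so λ ≡ 30.
  x = λ² - 15 - 16 = 900 - 31 ≡ 18; y = λ·(15 - 18) - 16 ≡ 5. → (18, 5)

(18, 5)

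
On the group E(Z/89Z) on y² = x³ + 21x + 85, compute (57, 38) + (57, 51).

The two points share x = 57 and their y-coordinates satisfy 38 + 51 ≡ 0 (mod 89), so they are inverses. Their sum is O.

O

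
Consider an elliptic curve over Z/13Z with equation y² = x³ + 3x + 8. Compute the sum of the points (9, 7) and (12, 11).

(9, 7) + (12, 11). λ = (11 - 7)/(12 - 9) ≡ 4/3 mod 13. 3⁻¹ ≡ 9 (mod 13), so λ ≡ 10.
  x = λ² - 9 - 12 = 100 - 21 ≡ 1; y = λ·(9 - 1) - 7 ≡ 8. → (1, 8)

(1, 8)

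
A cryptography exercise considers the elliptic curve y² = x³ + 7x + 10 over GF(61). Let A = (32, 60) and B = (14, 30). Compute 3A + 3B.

First 3A:
Repeated addition: build up to 3A.
2A: tangent at (32, 60): λ = (3·32² + 7)/(2·60) ≡ 29/59. 59⁻¹ ≡ 30 (mod 61) since 59·30 = 1770 ≡ 1, so λ ≡ 29·30 ≡ 16.
  x = λ² - 32 - 32 = 256 - 64 ≡ 9; y = λ·(32 - 9) - 60 ≡ 3. → (9, 3)
3A: (9, 3) + (32, 60). λ = (60 - 3)/(32 - 9) ≡ 57/23 mod 61. 23⁻¹ ≡ 8 (mod 61) since 23·8 = 184 ≡ 1, so λ ≡ 29.
  x = λ² - 9 - 32 = 841 - 41 ≡ 7; y = λ·(9 - 7) - 3 ≡ 55. → (7, 55)
3A = (7, 55).
Next 3B:
Repeated addition: build up to 3B.
2B: tangent at (14, 30): λ = (3·14² + 7)/(2·30) ≡ 46/60. 60⁻¹ ≡ 60 (mod 61), so λ ≡ 46·60 ≡ 15.
  x = λ² - 14 - 14 = 225 - 28 ≡ 14; y = λ·(14 - 14) - 30 ≡ 31. → (14, 31)
3B: (14, 31) + (14, 30): same x and y₁ ≡ -y₂, so the sum is the point at infinity.
3B = the point at infinity.
Finally 3A + 3B:
(7, 55) + the point at infinity = (7, 55) (identity).

(7, 55)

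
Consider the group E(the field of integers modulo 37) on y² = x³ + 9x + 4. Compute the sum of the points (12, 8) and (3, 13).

(15, 6)

(12, 8) + (3, 13). λ = (13 - 8)/(3 - 12) ≡ 5/28 mod 37. 28⁻¹ ≡ 4 (mod 37), so λ ≡ 20.
  x = λ² - 12 - 3 = 400 - 15 ≡ 15; y = λ·(12 - 15) - 8 ≡ 6. → (15, 6)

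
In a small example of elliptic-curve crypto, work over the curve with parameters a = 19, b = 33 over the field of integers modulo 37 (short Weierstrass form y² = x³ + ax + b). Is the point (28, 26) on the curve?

no

y² = 26² ≡ 10; x³ + 19x + 33 = 22517 ≡ 21 (mod 37). 10 ≠ 21.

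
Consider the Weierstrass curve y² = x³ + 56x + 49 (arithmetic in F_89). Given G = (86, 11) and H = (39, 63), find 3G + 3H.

First 3G:
Repeated addition: build up to 3G.
2G: tangent at (86, 11): λ = (3·86² + 56)/(2·11) ≡ 83/22. 22⁻¹ ≡ 85 (mod 89), so λ ≡ 83·85 ≡ 24.
  x = λ² - 86 - 86 = 576 - 172 ≡ 48; y = λ·(86 - 48) - 11 ≡ 11. → (48, 11)
3G: (48, 11) + (86, 11). λ = (11 - 11)/(86 - 48) ≡ 0/38 mod 89. 38⁻¹ ≡ 82 (mod 89), so λ ≡ 0.
  x = λ² - 48 - 86 = 0 - 134 ≡ 44; y = λ·(48 - 44) - 11 ≡ 78. → (44, 78)
3G = (44, 78).
Next 3H:
Repeated addition: build up to 3H.
2H: tangent at (39, 63): λ = (3·39² + 56)/(2·63) ≡ 80/37. 37⁻¹ ≡ 77 (mod 89) since 37·77 = 2849 ≡ 1, so λ ≡ 80·77 ≡ 19.
  x = λ² - 39 - 39 = 361 - 78 ≡ 16; y = λ·(39 - 16) - 63 ≡ 18. → (16, 18)
3H: (16, 18) + (39, 63). λ = (63 - 18)/(39 - 16) ≡ 45/23 mod 89. 23⁻¹ ≡ 31 (mod 89) since 23·31 = 713 ≡ 1, so λ ≡ 60.
  x = λ² - 16 - 39 = 3600 - 55 ≡ 74; y = λ·(16 - 74) - 18 ≡ 62. → (74, 62)
3H = (74, 62).
Finally 3G + 3H:
(44, 78) + (74, 62). λ = (62 - 78)/(74 - 44) ≡ 73/30 mod 89. 30⁻¹ ≡ 3 (mod 89) since 30·3 = 90 ≡ 1, so λ ≡ 41.
  x = λ² - 44 - 74 = 1681 - 118 ≡ 50; y = λ·(44 - 50) - 78 ≡ 32. → (50, 32)

(50, 32)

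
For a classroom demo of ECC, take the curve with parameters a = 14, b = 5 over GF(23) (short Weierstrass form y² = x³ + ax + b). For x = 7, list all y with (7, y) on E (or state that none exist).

3, 20

x³ + 14x + 5 = 446 ≡ 9 (mod 23).
Square roots of 9 mod 23: 3 and 20 (since 3² = 9 ≡ 9).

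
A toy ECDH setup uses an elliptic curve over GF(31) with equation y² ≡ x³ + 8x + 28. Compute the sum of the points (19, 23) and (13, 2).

(19, 8)

(19, 23) + (13, 2). λ = (2 - 23)/(13 - 19) ≡ 10/25 mod 31. 25⁻¹ ≡ 5 (mod 31), so λ ≡ 19.
  x = λ² - 19 - 13 = 361 - 32 ≡ 19; y = λ·(19 - 19) - 23 ≡ 8. → (19, 8)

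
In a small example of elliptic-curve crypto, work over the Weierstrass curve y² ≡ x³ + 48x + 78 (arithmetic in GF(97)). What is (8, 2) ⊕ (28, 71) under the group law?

(94, 2)

(8, 2) + (28, 71). λ = (71 - 2)/(28 - 8) ≡ 69/20 mod 97. 20⁻¹ ≡ 34 (mod 97) since 20·34 = 680 ≡ 1, so λ ≡ 18.
  x = λ² - 8 - 28 = 324 - 36 ≡ 94; y = λ·(8 - 94) - 2 ≡ 2. → (94, 2)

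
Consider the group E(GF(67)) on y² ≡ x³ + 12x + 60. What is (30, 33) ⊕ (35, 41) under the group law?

(30, 33) + (35, 41). λ = (41 - 33)/(35 - 30) ≡ 8/5 mod 67. 5⁻¹ ≡ 27 (mod 67), so λ ≡ 15.
  x = λ² - 30 - 35 = 225 - 65 ≡ 26; y = λ·(30 - 26) - 33 ≡ 27. → (26, 27)

(26, 27)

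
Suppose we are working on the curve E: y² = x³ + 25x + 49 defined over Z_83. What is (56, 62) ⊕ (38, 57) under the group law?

(56, 62) + (38, 57). λ = (57 - 62)/(38 - 56) ≡ 78/65 mod 83. 65⁻¹ ≡ 23 (mod 83), so λ ≡ 51.
  x = λ² - 56 - 38 = 2601 - 94 ≡ 17; y = λ·(56 - 17) - 62 ≡ 18. → (17, 18)

(17, 18)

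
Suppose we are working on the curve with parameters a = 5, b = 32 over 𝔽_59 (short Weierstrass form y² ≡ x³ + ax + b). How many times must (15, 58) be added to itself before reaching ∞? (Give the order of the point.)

2P: tangent at (15, 58): λ = (3·15² + 5)/(2·58) ≡ 31/57. 57⁻¹ ≡ 29 (mod 59) since 57·29 = 1653 ≡ 1, so λ ≡ 31·29 ≡ 14.
  x = λ² - 15 - 15 = 196 - 30 ≡ 48; y = λ·(15 - 48) - 58 ≡ 11. → (48, 11)
3P: (48, 11) + (15, 58). λ = (58 - 11)/(15 - 48) ≡ 47/26 mod 59. 26⁻¹ ≡ 25 (mod 59), so λ ≡ 54.
  x = λ² - 48 - 15 = 2916 - 63 ≡ 21; y = λ·(48 - 21) - 11 ≡ 31. → (21, 31)
4P: (21, 31) + (15, 58). λ = (58 - 31)/(15 - 21) ≡ 27/53 mod 59. 53⁻¹ ≡ 49 (mod 59), so λ ≡ 25.
  x = λ² - 21 - 15 = 625 - 36 ≡ 58; y = λ·(21 - 58) - 31 ≡ 47. → (58, 47)
5P: (58, 47) + (15, 58). λ = (58 - 47)/(15 - 58) ≡ 11/16 mod 59. 16⁻¹ ≡ 48 (mod 59) since 16·48 = 768 ≡ 1, so λ ≡ 56.
  x = λ² - 58 - 15 = 3136 - 73 ≡ 54; y = λ·(58 - 54) - 47 ≡ 0. → (54, 0)
6P: (54, 0) + (15, 58). λ = (58 - 0)/(15 - 54) ≡ 58/20 mod 59. 20⁻¹ ≡ 3 (mod 59) since 20·3 = 60 ≡ 1, so λ ≡ 56.
  x = λ² - 54 - 15 = 3136 - 69 ≡ 58; y = λ·(54 - 58) - 0 ≡ 12. → (58, 12)
7P: (58, 12) + (15, 58). λ = (58 - 12)/(15 - 58) ≡ 46/16 mod 59. 16⁻¹ ≡ 48 (mod 59) since 16·48 = 768 ≡ 1, so λ ≡ 25.
  x = λ² - 58 - 15 = 625 - 73 ≡ 21; y = λ·(58 - 21) - 12 ≡ 28. → (21, 28)
8P: (21, 28) + (15, 58). λ = (58 - 28)/(15 - 21) ≡ 30/53 mod 59. 53⁻¹ ≡ 49 (mod 59) since 53·49 = 2597 ≡ 1, so λ ≡ 54.
  x = λ² - 21 - 15 = 2916 - 36 ≡ 48; y = λ·(21 - 48) - 28 ≡ 48. → (48, 48)
9P: (48, 48) + (15, 58). λ = (58 - 48)/(15 - 48) ≡ 10/26 mod 59. 26⁻¹ ≡ 25 (mod 59), so λ ≡ 14.
  x = λ² - 48 - 15 = 196 - 63 ≡ 15; y = λ·(48 - 15) - 48 ≡ 1. → (15, 1)
10P: (15, 1) + (15, 58): same x and y₁ ≡ -y₂, so the sum is ∞.
10P = ∞, so the order is 10.

10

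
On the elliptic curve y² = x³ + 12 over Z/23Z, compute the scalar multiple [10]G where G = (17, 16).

(13, 1)

Repeated addition: build up to 10G.
2G: tangent at (17, 16): λ = (3·17² + 0)/(2·16) ≡ 16/9. 9⁻¹ ≡ 18 (mod 23) since 9·18 = 162 ≡ 1, so λ ≡ 16·18 ≡ 12.
  x = λ² - 17 - 17 = 144 - 34 ≡ 18; y = λ·(17 - 18) - 16 ≡ 18. → (18, 18)
3G: (18, 18) + (17, 16). λ = (16 - 18)/(17 - 18) ≡ 21/22 mod 23. 22⁻¹ ≡ 22 (mod 23), so λ ≡ 2.
  x = λ² - 18 - 17 = 4 - 35 ≡ 15; y = λ·(18 - 15) - 18 ≡ 11. → (15, 11)
4G: (15, 11) + (17, 16). λ = (16 - 11)/(17 - 15) ≡ 5/2 mod 23. 2⁻¹ ≡ 12 (mod 23), so λ ≡ 14.
  x = λ² - 15 - 17 = 196 - 32 ≡ 3; y = λ·(15 - 3) - 11 ≡ 19. → (3, 19)
5G: (3, 19) + (17, 16). λ = (16 - 19)/(17 - 3) ≡ 20/14 mod 23. 14⁻¹ ≡ 5 (mod 23), so λ ≡ 8.
  x = λ² - 3 - 17 = 64 - 20 ≡ 21; y = λ·(3 - 21) - 19 ≡ 21. → (21, 21)
6G: (21, 21) + (17, 16). λ = (16 - 21)/(17 - 21) ≡ 18/19 mod 23. 19⁻¹ ≡ 17 (mod 23) since 19·17 = 323 ≡ 1, so λ ≡ 7.
  x = λ² - 21 - 17 = 49 - 38 ≡ 11; y = λ·(21 - 11) - 21 ≡ 3. → (11, 3)
7G: (11, 3) + (17, 16). λ = (16 - 3)/(17 - 11) ≡ 13/6 mod 23. 6⁻¹ ≡ 4 (mod 23), so λ ≡ 6.
  x = λ² - 11 - 17 = 36 - 28 ≡ 8; y = λ·(11 - 8) - 3 ≡ 15. → (8, 15)
8G: (8, 15) + (17, 16). λ = (16 - 15)/(17 - 8) ≡ 1/9 mod 23. 9⁻¹ ≡ 18 (mod 23) since 9·18 = 162 ≡ 1, so λ ≡ 18.
  x = λ² - 8 - 17 = 324 - 25 ≡ 0; y = λ·(8 - 0) - 15 ≡ 14. → (0, 14)
9G: (0, 14) + (17, 16). λ = (16 - 14)/(17 - 0) ≡ 2/17 mod 23. 17⁻¹ ≡ 19 (mod 23) since 17·19 = 323 ≡ 1, so λ ≡ 15.
  x = λ² - 0 - 17 = 225 - 17 ≡ 1; y = λ·(0 - 1) - 14 ≡ 17. → (1, 17)
10G: (1, 17) + (17, 16). λ = (16 - 17)/(17 - 1) ≡ 22/16 mod 23. 16⁻¹ ≡ 13 (mod 23), so λ ≡ 10.
  x = λ² - 1 - 17 = 100 - 18 ≡ 13; y = λ·(1 - 13) - 17 ≡ 1. → (13, 1)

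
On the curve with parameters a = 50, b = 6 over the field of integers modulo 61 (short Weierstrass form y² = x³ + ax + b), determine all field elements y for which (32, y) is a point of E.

x³ + 50x + 6 = 34374 ≡ 31 (mod 61).
31 is a non-residue mod 61; no y exists.

none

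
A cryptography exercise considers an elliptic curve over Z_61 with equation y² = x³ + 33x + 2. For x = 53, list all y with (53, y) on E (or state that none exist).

x³ + 33x + 2 = 150628 ≡ 19 (mod 61).
Square roots of 19 mod 61: 18 and 43 (since 18² = 324 ≡ 19).

18, 43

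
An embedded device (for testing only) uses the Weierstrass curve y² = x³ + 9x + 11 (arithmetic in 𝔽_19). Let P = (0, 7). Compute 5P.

(9, 2)

Double-and-add on 5 = (101)₂. Start with P = (0, 7) for the leading 1-bit.
double: tangent at (0, 7): λ = (3·0² + 9)/(2·7) ≡ 9/14. 14⁻¹ ≡ 15 (mod 19), so λ ≡ 9·15 ≡ 2.
  x = λ² - 0 - 0 = 4 - 0 ≡ 4; y = λ·(0 - 4) - 7 ≡ 4. → (4, 4)
double: tangent at (4, 4): λ = (3·4² + 9)/(2·4) ≡ 0/8. 8⁻¹ ≡ 12 (mod 19), so λ ≡ 0·12 ≡ 0.
  x = λ² - 4 - 4 = 0 - 8 ≡ 11; y = λ·(4 - 11) - 4 ≡ 15. → (11, 15)
add P: (11, 15) + (0, 7). λ = (7 - 15)/(0 - 11) ≡ 11/8 mod 19. 8⁻¹ ≡ 12 (mod 19) since 8·12 = 96 ≡ 1, so λ ≡ 18.
  x = λ² - 11 - 0 = 324 - 11 ≡ 9; y = λ·(11 - 9) - 15 ≡ 2. → (9, 2)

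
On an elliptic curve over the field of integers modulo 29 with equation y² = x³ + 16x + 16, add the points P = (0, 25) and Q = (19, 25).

(10, 4)

(0, 25) + (19, 25). λ = (25 - 25)/(19 - 0) ≡ 0/19 mod 29. 19⁻¹ ≡ 26 (mod 29), so λ ≡ 0.
  x = λ² - 0 - 19 = 0 - 19 ≡ 10; y = λ·(0 - 10) - 25 ≡ 4. → (10, 4)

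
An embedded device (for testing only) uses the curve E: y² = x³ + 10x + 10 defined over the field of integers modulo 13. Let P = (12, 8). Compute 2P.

(2, 5)

tangent at (12, 8): λ = (3·12² + 10)/(2·8) ≡ 0/3. 3⁻¹ ≡ 9 (mod 13) since 3·9 = 27 ≡ 1, so λ ≡ 0·9 ≡ 0.
  x = λ² - 12 - 12 = 0 - 24 ≡ 2; y = λ·(12 - 2) - 8 ≡ 5. → (2, 5)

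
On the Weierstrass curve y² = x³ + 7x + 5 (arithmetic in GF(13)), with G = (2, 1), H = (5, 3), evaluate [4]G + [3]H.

O

First 4G:
Repeated addition: build up to 4G.
2G: tangent at (2, 1): λ = (3·2² + 7)/(2·1) ≡ 6/2. 2⁻¹ ≡ 7 (mod 13) since 2·7 = 14 ≡ 1, so λ ≡ 6·7 ≡ 3.
  x = λ² - 2 - 2 = 9 - 4 ≡ 5; y = λ·(2 - 5) - 1 ≡ 3. → (5, 3)
3G: (5, 3) + (2, 1). λ = (1 - 3)/(2 - 5) ≡ 11/10 mod 13. 10⁻¹ ≡ 4 (mod 13), so λ ≡ 5.
  x = λ² - 5 - 2 = 25 - 7 ≡ 5; y = λ·(5 - 5) - 3 ≡ 10. → (5, 10)
4G: (5, 10) + (2, 1). λ = (1 - 10)/(2 - 5) ≡ 4/10 mod 13. 10⁻¹ ≡ 4 (mod 13) since 10·4 = 40 ≡ 1, so λ ≡ 3.
  x = λ² - 5 - 2 = 9 - 7 ≡ 2; y = λ·(5 - 2) - 10 ≡ 12. → (2, 12)
4G = (2, 12).
Next 3H:
Repeated addition: build up to 3H.
2H: tangent at (5, 3): λ = (3·5² + 7)/(2·3) ≡ 4/6. 6⁻¹ ≡ 11 (mod 13) since 6·11 = 66 ≡ 1, so λ ≡ 4·11 ≡ 5.
  x = λ² - 5 - 5 = 25 - 10 ≡ 2; y = λ·(5 - 2) - 3 ≡ 12. → (2, 12)
3H: (2, 12) + (5, 3). λ = (3 - 12)/(5 - 2) ≡ 4/3 mod 13. 3⁻¹ ≡ 9 (mod 13), so λ ≡ 10.
  x = λ² - 2 - 5 = 100 - 7 ≡ 2; y = λ·(2 - 2) - 12 ≡ 1. → (2, 1)
3H = (2, 1).
Finally 4G + 3H:
(2, 12) + (2, 1): same x and y₁ ≡ -y₂, so the sum is O.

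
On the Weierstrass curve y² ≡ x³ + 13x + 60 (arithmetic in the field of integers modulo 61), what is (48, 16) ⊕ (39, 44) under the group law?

(48, 16) + (39, 44). λ = (44 - 16)/(39 - 48) ≡ 28/52 mod 61. 52⁻¹ ≡ 27 (mod 61) since 52·27 = 1404 ≡ 1, so λ ≡ 24.
  x = λ² - 48 - 39 = 576 - 87 ≡ 1; y = λ·(48 - 1) - 16 ≡ 14. → (1, 14)

(1, 14)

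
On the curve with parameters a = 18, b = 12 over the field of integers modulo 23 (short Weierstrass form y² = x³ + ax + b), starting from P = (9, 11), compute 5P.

Repeated addition: build up to 5P.
2P: tangent at (9, 11): λ = (3·9² + 18)/(2·11) ≡ 8/22. 22⁻¹ ≡ 22 (mod 23), so λ ≡ 8·22 ≡ 15.
  x = λ² - 9 - 9 = 225 - 18 ≡ 0; y = λ·(9 - 0) - 11 ≡ 9. → (0, 9)
3P: (0, 9) + (9, 11). λ = (11 - 9)/(9 - 0) ≡ 2/9 mod 23. 9⁻¹ ≡ 18 (mod 23), so λ ≡ 13.
  x = λ² - 0 - 9 = 169 - 9 ≡ 22; y = λ·(0 - 22) - 9 ≡ 4. → (22, 4)
4P: (22, 4) + (9, 11). λ = (11 - 4)/(9 - 22) ≡ 7/10 mod 23. 10⁻¹ ≡ 7 (mod 23) since 10·7 = 70 ≡ 1, so λ ≡ 3.
  x = λ² - 22 - 9 = 9 - 31 ≡ 1; y = λ·(22 - 1) - 4 ≡ 13. → (1, 13)
5P: (1, 13) + (9, 11). λ = (11 - 13)/(9 - 1) ≡ 21/8 mod 23. 8⁻¹ ≡ 3 (mod 23) since 8·3 = 24 ≡ 1, so λ ≡ 17.
  x = λ² - 1 - 9 = 289 - 10 ≡ 3; y = λ·(1 - 3) - 13 ≡ 22. → (3, 22)

(3, 22)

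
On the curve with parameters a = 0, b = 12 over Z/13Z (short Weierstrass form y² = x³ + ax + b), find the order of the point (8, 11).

2P: tangent at (8, 11): λ = (3·8² + 0)/(2·11) ≡ 10/9. 9⁻¹ ≡ 3 (mod 13), so λ ≡ 10·3 ≡ 4.
  x = λ² - 8 - 8 = 16 - 16 ≡ 0; y = λ·(8 - 0) - 11 ≡ 8. → (0, 8)
3P: (0, 8) + (8, 11). λ = (11 - 8)/(8 - 0) ≡ 3/8 mod 13. 8⁻¹ ≡ 5 (mod 13) since 8·5 = 40 ≡ 1, so λ ≡ 2.
  x = λ² - 0 - 8 = 4 - 8 ≡ 9; y = λ·(0 - 9) - 8 ≡ 0. → (9, 0)
4P: (9, 0) + (8, 11). λ = (11 - 0)/(8 - 9) ≡ 11/12 mod 13. 12⁻¹ ≡ 12 (mod 13), so λ ≡ 2.
  x = λ² - 9 - 8 = 4 - 17 ≡ 0; y = λ·(9 - 0) - 0 ≡ 5. → (0, 5)
5P: (0, 5) + (8, 11). λ = (11 - 5)/(8 - 0) ≡ 6/8 mod 13. 8⁻¹ ≡ 5 (mod 13), so λ ≡ 4.
  x = λ² - 0 - 8 = 16 - 8 ≡ 8; y = λ·(0 - 8) - 5 ≡ 2. → (8, 2)
6P: (8, 2) + (8, 11): same x and y₁ ≡ -y₂, so the sum is the point at infinity.
6P = the point at infinity, so the order is 6.

6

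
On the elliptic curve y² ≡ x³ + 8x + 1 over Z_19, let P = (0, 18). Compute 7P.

Double-and-add on 7 = (111)₂. Start with P = (0, 18) for the leading 1-bit.
double: tangent at (0, 18): λ = (3·0² + 8)/(2·18) ≡ 8/17. 17⁻¹ ≡ 9 (mod 19), so λ ≡ 8·9 ≡ 15.
  x = λ² - 0 - 0 = 225 - 0 ≡ 16; y = λ·(0 - 16) - 18 ≡ 8. → (16, 8)
add P: (16, 8) + (0, 18). λ = (18 - 8)/(0 - 16) ≡ 10/3 mod 19. 3⁻¹ ≡ 13 (mod 19), so λ ≡ 16.
  x = λ² - 16 - 0 = 256 - 16 ≡ 12; y = λ·(16 - 12) - 8 ≡ 18. → (12, 18)
double: tangent at (12, 18): λ = (3·12² + 8)/(2·18) ≡ 3/17. 17⁻¹ ≡ 9 (mod 19), so λ ≡ 3·9 ≡ 8.
  x = λ² - 12 - 12 = 64 - 24 ≡ 2; y = λ·(12 - 2) - 18 ≡ 5. → (2, 5)
add P: (2, 5) + (0, 18). λ = (18 - 5)/(0 - 2) ≡ 13/17 mod 19. 17⁻¹ ≡ 9 (mod 19), so λ ≡ 3.
  x = λ² - 2 - 0 = 9 - 2 ≡ 7; y = λ·(2 - 7) - 5 ≡ 18. → (7, 18)

(7, 18)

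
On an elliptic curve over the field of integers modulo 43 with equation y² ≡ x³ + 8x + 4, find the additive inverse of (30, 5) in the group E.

(30, 38)

-(30, 5) = (30, -5 mod 43) = (30, 38).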